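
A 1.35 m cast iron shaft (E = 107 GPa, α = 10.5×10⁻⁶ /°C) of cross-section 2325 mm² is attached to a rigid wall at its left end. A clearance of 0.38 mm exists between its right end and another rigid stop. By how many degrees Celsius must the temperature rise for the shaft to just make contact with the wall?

Contact occurs when the free expansion equals the gap: αΔT L = 0.38 mm.
So ΔT = g/(αL) = 0.38/(10.5×10⁻⁶ × 1350) = 26.81 °C.

ΔT ≈ 26.8 °C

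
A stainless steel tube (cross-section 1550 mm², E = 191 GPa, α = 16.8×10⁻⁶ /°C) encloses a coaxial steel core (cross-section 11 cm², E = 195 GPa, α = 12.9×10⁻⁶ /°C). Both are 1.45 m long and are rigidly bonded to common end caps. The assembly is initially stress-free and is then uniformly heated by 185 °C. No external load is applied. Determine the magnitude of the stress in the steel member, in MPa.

The stainless steel has the larger α, so on heating it would change length more than the steel if both were free. The rigid plates force a common final length, so the stainless steel is put into compression and the steel into tension, with equal and opposite forces P (no external load).
Setting the final lengths equal and cancelling L: (α₁ − α₂)ΔT = P/(A₁E₁) + P/(A₂E₂).
|α₁ − α₂|·ΔT = 3.9×10⁻⁶ × 185 = 0.0007215.
1/(A₁E₁) + 1/(A₂E₂) = 1/(1550×191×10³) + 1/(1100×195×10³) = 8.04×10⁻⁹ N⁻¹.
So P = 0.0007215 / 8.04×10⁻⁹ = 89.74 kN.
σ_{steel} = P/A₂ = 89740/1100 = 81.58 MPa, tensile.

σ ≈ 81.6 MPa (tensile)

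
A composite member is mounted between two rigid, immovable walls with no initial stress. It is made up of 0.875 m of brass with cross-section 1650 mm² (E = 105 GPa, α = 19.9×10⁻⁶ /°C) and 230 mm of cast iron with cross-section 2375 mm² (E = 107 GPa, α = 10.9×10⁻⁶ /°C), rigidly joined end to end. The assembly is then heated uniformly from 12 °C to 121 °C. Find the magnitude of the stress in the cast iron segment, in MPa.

Free thermal expansion of the whole bar: Σ αᵢΔT Lᵢ = 19.9×10⁻⁶×109×875 + 10.9×10⁻⁶×109×230 = 2.171 mm.
The rigid supports impose zero overall length change; the single axial force P common to all segments must satisfy P Σ Lᵢ/(AᵢEᵢ) = δ_free.
Σ Lᵢ/(AᵢEᵢ) = 875/(1650×105×10³) + 230/(2375×107×10³) = 5.956×10⁻⁶ mm/N.
Hence P = δ_free / Σ(L/AE) = 2.171/5.956×10⁻⁶ = 364.6 kN (compressive).
σ_{cast iron} = P / A = 364600 / 2375 = 153.5 MPa.

σ ≈ 154 MPa (compressive)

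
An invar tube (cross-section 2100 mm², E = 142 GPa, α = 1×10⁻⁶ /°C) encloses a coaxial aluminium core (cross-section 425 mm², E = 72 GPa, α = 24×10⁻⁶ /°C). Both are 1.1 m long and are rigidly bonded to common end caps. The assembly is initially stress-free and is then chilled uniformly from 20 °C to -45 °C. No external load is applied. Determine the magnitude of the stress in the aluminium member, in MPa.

σ ≈ 97.6 MPa (tensile)

The aluminium has the larger α, so on cooling it would change length more than the invar if both were free. The rigid plates force a common final length, so the aluminium is put into tension and the invar into compression, with equal and opposite forces P (no external load).
Equating the net (thermal + elastic) strains gives |α₁ − α₂|·ΔT = P·[1/(A₁E₁) + 1/(A₂E₂)].
|α₁ − α₂|·ΔT = 23×10⁻⁶ × 65 = 0.001495.
1/(A₁E₁) + 1/(A₂E₂) = 1/(2100×142×10³) + 1/(425×72×10³) = 3.603×10⁻⁸ N⁻¹.
So P = 0.001495 / 3.603×10⁻⁸ = 41.49 kN.
σ_{aluminium} = P/A₂ = 41490/425 = 97.62 MPa, tensile.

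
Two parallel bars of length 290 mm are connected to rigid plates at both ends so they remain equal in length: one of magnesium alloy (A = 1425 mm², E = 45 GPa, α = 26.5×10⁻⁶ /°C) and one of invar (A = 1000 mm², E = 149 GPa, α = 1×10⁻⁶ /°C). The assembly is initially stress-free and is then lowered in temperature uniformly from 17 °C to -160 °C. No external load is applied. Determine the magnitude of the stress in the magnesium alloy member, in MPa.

σ ≈ 142 MPa (tensile)

The magnesium alloy has the larger α, so on cooling it would change length more than the invar if both were free. The rigid plates force a common final length, so the magnesium alloy is put into tension and the invar into compression, with equal and opposite forces P (no external load).
Compatibility of the two members (thermal + elastic change equal): (α₁ − α₂)ΔT = P·[1/(A₁E₁) + 1/(A₂E₂)].
|α₁ − α₂|·ΔT = 25.5×10⁻⁶ × 177 = 0.004514.
1/(A₁E₁) + 1/(A₂E₂) = 1/(1425×45×10³) + 1/(1000×149×10³) = 2.231×10⁻⁸ N⁻¹.
So P = 0.004514 / 2.231×10⁻⁸ = 202.3 kN.
σ_{magnesium alloy} = P/A₁ = 202300/1425 = 142 MPa, tensile.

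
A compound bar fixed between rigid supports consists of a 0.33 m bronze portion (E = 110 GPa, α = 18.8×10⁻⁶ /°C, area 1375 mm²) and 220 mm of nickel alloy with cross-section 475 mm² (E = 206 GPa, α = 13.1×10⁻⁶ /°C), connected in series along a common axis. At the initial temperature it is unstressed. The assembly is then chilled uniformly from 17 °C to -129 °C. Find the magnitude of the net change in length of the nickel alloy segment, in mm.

If the supports were absent, the total length change would be Σ αᵢΔT Lᵢ = 18.8×10⁻⁶×146×330 + 13.1×10⁻⁶×146×220 = 1.327 mm.
The walls prevent any net length change, so an axial force P (same in every segment) develops. Compatibility: P · Σ Lᵢ/(AᵢEᵢ) = δ_free.
Σ Lᵢ/(AᵢEᵢ) = 330/(1375×110×10³) + 220/(475×206×10³) = 4.43×10⁻⁶ mm/N.
P = 1.327 / 4.43×10⁻⁶ = 299400 N = 299.4 kN, tensile.
For the nickel alloy segment, free thermal change = 13.1×10⁻⁶×146×220 = 0.4208 mm and elastic change from P = 299400×220/(475×206×10³) = 0.6732 mm; these oppose, so the net change is 0.252 mm (segment lengthens).

|ΔL| ≈ 0.252 mm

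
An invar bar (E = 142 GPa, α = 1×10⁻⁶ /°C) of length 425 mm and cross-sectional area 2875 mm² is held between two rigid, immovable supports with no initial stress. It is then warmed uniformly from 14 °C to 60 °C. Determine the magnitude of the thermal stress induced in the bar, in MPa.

σ ≈ 6.53 MPa (compressive)

The supports are rigid, so the total axial strain is zero. The restrained thermal strain is ε = αΔT = 1×10⁻⁶ × 46 = 46×10⁻⁶.
σ = EαΔT = 142×10³ × 1×10⁻⁶ × 46 = 6.532 MPa (compressive; the bar is trying to expand).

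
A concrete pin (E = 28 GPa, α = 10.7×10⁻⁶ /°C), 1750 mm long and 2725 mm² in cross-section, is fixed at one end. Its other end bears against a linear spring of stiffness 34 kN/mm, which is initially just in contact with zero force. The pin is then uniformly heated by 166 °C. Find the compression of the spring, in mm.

If the spring were absent the pin would lengthen by αΔT L = 10.7×10⁻⁶ × 166 × 1750 = 3.108 mm.
With a force P in the spring, the elastic change of the pin is PL/(AE) and that of the spring is P/k; compatibility requires their sum to equal δ_free.
So P = δ_free / [L/(AE) + 1/k] = 3.108 / [ 1750/(2725×28×10³) + 1/(34×10³) ].
P = 3.108 / 5.235×10⁻⁵ = 59380 N.
Spring compression = P/k = 59380/(34×10³) = 1.746 mm.

δ ≈ 1.75 mm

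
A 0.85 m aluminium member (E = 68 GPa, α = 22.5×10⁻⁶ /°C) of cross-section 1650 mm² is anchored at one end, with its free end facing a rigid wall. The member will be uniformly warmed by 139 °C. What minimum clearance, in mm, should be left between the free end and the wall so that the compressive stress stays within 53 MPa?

Free expansion if unrestrained: δ_free = αΔT L = 22.5×10⁻⁶ × 139 × 850 = 2.658 mm.
At the allowable stress the elastic shortening the wall may impose is σL/E = 53 × 850 / (68×10³) = 0.6625 mm.
The gap must absorb the remainder: g_min = 2.658 − 0.6625 = 1.996 mm.

g ≈ 2 mm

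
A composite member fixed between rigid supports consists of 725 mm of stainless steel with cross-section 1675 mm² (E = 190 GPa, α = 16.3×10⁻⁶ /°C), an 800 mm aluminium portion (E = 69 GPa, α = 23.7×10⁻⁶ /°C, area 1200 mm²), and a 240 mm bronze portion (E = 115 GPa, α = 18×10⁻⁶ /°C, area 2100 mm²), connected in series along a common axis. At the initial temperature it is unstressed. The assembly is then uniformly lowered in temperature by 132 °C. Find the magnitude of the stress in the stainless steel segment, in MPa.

σ ≈ 214 MPa (tensile)

If the supports were absent, the total length change would be Σ αᵢΔT Lᵢ = 16.3×10⁻⁶×132×725 + 23.7×10⁻⁶×132×800 + 18×10⁻⁶×132×240 = 4.633 mm.
The walls prevent any net length change, so an axial force P (same in every segment) develops. Compatibility: P · Σ Lᵢ/(AᵢEᵢ) = δ_free.
Σ Lᵢ/(AᵢEᵢ) = 725/(1675×190×10³) + 800/(1200×69×10³) + 240/(2100×115×10³) = 1.293×10⁻⁵ mm/N.
So P = 4.633 / 1.293×10⁻⁵ = 358.2 kN, tensile.
σ_{stainless steel} = P / A = 358200 / 1675 = 213.9 MPa.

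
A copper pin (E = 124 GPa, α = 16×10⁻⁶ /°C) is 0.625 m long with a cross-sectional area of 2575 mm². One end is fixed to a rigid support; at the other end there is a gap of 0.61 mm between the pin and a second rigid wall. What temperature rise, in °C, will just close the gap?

The gap closes when αΔT L = 0.61 mm, since the pin is still unstressed at that instant.
So ΔT = g/(αL) = 0.61/(16×10⁻⁶ × 625) = 61 °C.

ΔT ≈ 61 °C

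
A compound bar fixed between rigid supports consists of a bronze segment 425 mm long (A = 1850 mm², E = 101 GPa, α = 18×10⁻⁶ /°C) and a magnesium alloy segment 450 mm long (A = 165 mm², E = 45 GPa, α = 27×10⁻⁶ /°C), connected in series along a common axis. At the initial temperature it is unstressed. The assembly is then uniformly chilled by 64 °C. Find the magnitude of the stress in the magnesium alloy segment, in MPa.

σ ≈ 122 MPa (tensile)

With the walls removed the bar would change length by δ_free = Σ αᵢΔT Lᵢ = 18×10⁻⁶×64×425 + 27×10⁻⁶×64×450 = 1.267 mm.
The walls prevent any net length change, so an axial force P (same in every segment) develops. Compatibility: P · Σ Lᵢ/(AᵢEᵢ) = δ_free.
The series flexibility is Σ Lᵢ/(AᵢEᵢ) = 425/(1850×101×10³) + 450/(165×45×10³) = 6.288×10⁻⁵ mm/N.
P = 1.267 / 6.288×10⁻⁵ = 20150 N = 20.15 kN, tensile.
σ_{magnesium alloy} = P / A = 20150 / 165 = 122.1 MPa.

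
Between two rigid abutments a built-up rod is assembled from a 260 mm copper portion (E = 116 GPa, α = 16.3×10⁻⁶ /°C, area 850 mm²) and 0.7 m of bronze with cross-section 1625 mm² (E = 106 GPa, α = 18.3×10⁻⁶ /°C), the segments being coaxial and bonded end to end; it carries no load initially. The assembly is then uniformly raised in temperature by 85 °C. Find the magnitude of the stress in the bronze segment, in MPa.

σ ≈ 133 MPa (compressive)

If the supports were absent, the total length change would be Σ αᵢΔT Lᵢ = 16.3×10⁻⁶×85×260 + 18.3×10⁻⁶×85×700 = 1.449 mm.
Since the ends are fixed, an axial force P builds up, equal in every segment, with P · Σ Lᵢ/(AᵢEᵢ) = δ_free.
Σ Lᵢ/(AᵢEᵢ) = 260/(850×116×10³) + 700/(1625×106×10³) = 6.701×10⁻⁶ mm/N.
So P = 1.449 / 6.701×10⁻⁶ = 216.3 kN, compressive.
σ_{bronze} = P / A = 216300 / 1625 = 133.1 MPa.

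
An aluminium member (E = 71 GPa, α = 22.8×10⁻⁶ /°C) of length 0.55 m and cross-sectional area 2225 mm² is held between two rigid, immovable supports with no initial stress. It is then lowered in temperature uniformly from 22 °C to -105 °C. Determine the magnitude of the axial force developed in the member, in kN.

With zero net strain, σ = E·αΔT = 71 GPa × 22.8×10⁻⁶ × 127 = 205.6 MPa.
Axial force P = σA = 205.6 × 2225 = 457400 N = 457.4 kN, tensile.

P ≈ 457 kN (tensile)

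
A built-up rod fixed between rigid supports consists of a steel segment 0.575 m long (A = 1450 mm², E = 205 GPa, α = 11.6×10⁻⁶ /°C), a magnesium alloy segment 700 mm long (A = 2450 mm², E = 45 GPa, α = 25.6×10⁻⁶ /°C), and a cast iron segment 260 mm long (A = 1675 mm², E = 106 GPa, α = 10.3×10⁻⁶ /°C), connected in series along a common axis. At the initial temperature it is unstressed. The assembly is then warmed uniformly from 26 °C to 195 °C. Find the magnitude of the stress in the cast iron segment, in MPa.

If the supports were absent, the total length change would be Σ αᵢΔT Lᵢ = 11.6×10⁻⁶×169×575 + 25.6×10⁻⁶×169×700 + 10.3×10⁻⁶×169×260 = 4.608 mm.
The rigid supports impose zero overall length change; the single axial force P common to all segments must satisfy P Σ Lᵢ/(AᵢEᵢ) = δ_free.
Σ Lᵢ/(AᵢEᵢ) = 575/(1450×205×10³) + 700/(2450×45×10³) + 260/(1675×106×10³) = 9.748×10⁻⁶ mm/N.
Hence P = δ_free / Σ(L/AE) = 4.608/9.748×10⁻⁶ = 472.7 kN (compressive).
σ_{cast iron} = P / A = 472700 / 1675 = 282.2 MPa.

σ ≈ 282 MPa (compressive)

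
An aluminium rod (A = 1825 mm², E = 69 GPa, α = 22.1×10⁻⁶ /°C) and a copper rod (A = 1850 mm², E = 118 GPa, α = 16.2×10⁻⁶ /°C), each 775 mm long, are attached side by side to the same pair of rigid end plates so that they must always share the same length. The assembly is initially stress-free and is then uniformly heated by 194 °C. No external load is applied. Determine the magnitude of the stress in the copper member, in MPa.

The aluminium has the larger α, so on heating it would change length more than the copper if both were free. The rigid plates force a common final length, so the aluminium is put into compression and the copper into tension, with equal and opposite forces P (no external load).
Equating the net (thermal + elastic) strains gives |α₁ − α₂|·ΔT = P·[1/(A₁E₁) + 1/(A₂E₂)].
|α₁ − α₂|·ΔT = 5.9×10⁻⁶ × 194 = 0.001145.
1/(A₁E₁) + 1/(A₂E₂) = 1/(1825×69×10³) + 1/(1850×118×10³) = 1.252×10⁻⁸ N⁻¹.
So P = 0.001145 / 1.252×10⁻⁸ = 91.41 kN.
σ_{copper} = P/A₂ = 91410/1850 = 49.41 MPa, tensile.

σ ≈ 49.4 MPa (tensile)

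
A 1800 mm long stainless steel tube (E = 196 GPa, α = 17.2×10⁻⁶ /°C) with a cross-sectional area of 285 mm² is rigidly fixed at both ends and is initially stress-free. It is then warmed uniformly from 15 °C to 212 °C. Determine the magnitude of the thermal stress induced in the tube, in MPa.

σ ≈ 664 MPa (compressive)

Because both ends are immovable the net strain is zero, and the suppressed thermal strain is αΔT = 17.2×10⁻⁶ × 197 = 3388.4×10⁻⁶.
The stress required to suppress this strain is σ = Eε = 196×10³ × 3388.4×10⁻⁶ = 664.1 MPa, compressive since the tube is trying to expand.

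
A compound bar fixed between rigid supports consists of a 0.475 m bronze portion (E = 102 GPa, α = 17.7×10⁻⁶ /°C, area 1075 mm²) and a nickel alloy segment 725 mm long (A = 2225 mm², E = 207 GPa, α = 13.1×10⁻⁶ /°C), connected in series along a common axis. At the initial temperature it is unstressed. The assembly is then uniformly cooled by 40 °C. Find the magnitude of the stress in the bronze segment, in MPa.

If the supports were absent, the total length change would be Σ αᵢΔT Lᵢ = 17.7×10⁻⁶×40×475 + 13.1×10⁻⁶×40×725 = 0.7162 mm.
The rigid supports impose zero overall length change; the single axial force P common to all segments must satisfy P Σ Lᵢ/(AᵢEᵢ) = δ_free.
The series flexibility is Σ Lᵢ/(AᵢEᵢ) = 475/(1075×102×10³) + 725/(2225×207×10³) = 5.906×10⁻⁶ mm/N.
Hence P = δ_free / Σ(L/AE) = 0.7162/5.906×10⁻⁶ = 121.3 kN (tensile).
σ_{bronze} = P / A = 121300 / 1075 = 112.8 MPa.

σ ≈ 113 MPa (tensile)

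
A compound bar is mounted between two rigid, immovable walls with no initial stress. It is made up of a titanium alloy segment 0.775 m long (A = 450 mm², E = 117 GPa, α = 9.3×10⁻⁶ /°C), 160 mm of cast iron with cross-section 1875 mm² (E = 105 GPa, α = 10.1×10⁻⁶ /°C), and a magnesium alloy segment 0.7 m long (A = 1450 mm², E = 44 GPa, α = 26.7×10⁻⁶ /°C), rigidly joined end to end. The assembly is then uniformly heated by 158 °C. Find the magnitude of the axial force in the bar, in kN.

Free thermal expansion of the whole bar: Σ αᵢΔT Lᵢ = 9.3×10⁻⁶×158×775 + 10.1×10⁻⁶×158×160 + 26.7×10⁻⁶×158×700 = 4.347 mm.
Since the ends are fixed, an axial force P builds up, equal in every segment, with P · Σ Lᵢ/(AᵢEᵢ) = δ_free.
Σ Lᵢ/(AᵢEᵢ) = 775/(450×117×10³) + 160/(1875×105×10³) + 700/(1450×44×10³) = 2.65×10⁻⁵ mm/N.
Hence P = δ_free / Σ(L/AE) = 4.347/2.65×10⁻⁵ = 164 kN (compressive).

P ≈ 164 kN (compressive)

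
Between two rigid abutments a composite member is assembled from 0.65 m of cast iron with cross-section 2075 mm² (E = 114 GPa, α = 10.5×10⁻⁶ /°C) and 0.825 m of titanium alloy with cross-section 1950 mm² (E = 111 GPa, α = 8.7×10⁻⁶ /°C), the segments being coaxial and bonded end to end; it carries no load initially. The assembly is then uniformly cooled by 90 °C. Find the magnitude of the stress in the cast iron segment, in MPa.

σ ≈ 92.6 MPa (tensile)

With the walls removed the bar would change length by δ_free = Σ αᵢΔT Lᵢ = 10.5×10⁻⁶×90×650 + 8.7×10⁻⁶×90×825 = 1.26 mm.
The walls prevent any net length change, so an axial force P (same in every segment) develops. Compatibility: P · Σ Lᵢ/(AᵢEᵢ) = δ_free.
Σ Lᵢ/(AᵢEᵢ) = 650/(2075×114×10³) + 825/(1950×111×10³) = 6.559×10⁻⁶ mm/N.
So P = 1.26 / 6.559×10⁻⁶ = 192.1 kN, tensile.
σ_{cast iron} = P / A = 192100 / 2075 = 92.59 MPa.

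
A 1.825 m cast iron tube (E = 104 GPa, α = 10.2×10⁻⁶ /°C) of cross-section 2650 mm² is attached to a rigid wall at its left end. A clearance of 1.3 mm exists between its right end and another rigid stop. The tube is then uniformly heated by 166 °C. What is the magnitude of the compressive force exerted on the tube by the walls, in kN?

Unrestrained expansion: δ_free = αΔT L = 10.2×10⁻⁶ × 166 × 1825 = 3.09 mm.
After closing the 1.3 mm clearance, 3.09 − 1.3 = 1.79 mm of expansion remains to be suppressed by the wall.
So σ = E(δ_free − g)/L = 104×10³ × 1.79/1825 = 102 MPa.
Force on the wall = σA = 102 × 2650 mm² = 270.3 kN.

P ≈ 270 kN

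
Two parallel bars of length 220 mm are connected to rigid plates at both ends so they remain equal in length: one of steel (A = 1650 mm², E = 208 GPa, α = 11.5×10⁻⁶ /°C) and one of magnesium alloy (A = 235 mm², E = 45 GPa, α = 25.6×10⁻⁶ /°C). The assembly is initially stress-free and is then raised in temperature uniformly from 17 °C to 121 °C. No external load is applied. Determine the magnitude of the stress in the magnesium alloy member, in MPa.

The magnesium alloy has the larger α, so on heating it would change length more than the steel if both were free. The rigid plates force a common final length, so the magnesium alloy is put into compression and the steel into tension, with equal and opposite forces P (no external load).
Setting the final lengths equal and cancelling L: (α₁ − α₂)ΔT = P/(A₁E₁) + P/(A₂E₂).
|α₁ − α₂|·ΔT = 14.1×10⁻⁶ × 104 = 0.001466.
1/(A₁E₁) + 1/(A₂E₂) = 1/(1650×208×10³) + 1/(235×45×10³) = 9.748×10⁻⁸ N⁻¹.
P = 0.001466 / 9.748×10⁻⁸ = 15040 N = 15.04 kN.
σ_{magnesium alloy} = P/A₂ = 15040/235 = 64.02 MPa, compressive.

σ ≈ 64 MPa (compressive)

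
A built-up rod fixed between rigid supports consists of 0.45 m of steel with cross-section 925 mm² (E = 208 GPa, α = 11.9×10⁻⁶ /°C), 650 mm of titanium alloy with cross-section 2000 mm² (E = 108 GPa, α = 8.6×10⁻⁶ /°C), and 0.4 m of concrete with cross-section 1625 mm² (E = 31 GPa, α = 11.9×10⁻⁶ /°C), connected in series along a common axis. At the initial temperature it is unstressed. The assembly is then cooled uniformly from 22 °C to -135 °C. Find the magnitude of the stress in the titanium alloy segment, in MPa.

Free thermal contraction of the whole bar: Σ αᵢΔT Lᵢ = 11.9×10⁻⁶×157×450 + 8.6×10⁻⁶×157×650 + 11.9×10⁻⁶×157×400 = 2.466 mm.
Since the ends are fixed, an axial force P builds up, equal in every segment, with P · Σ Lᵢ/(AᵢEᵢ) = δ_free.
Σ Lᵢ/(AᵢEᵢ) = 450/(925×208×10³) + 650/(2000×108×10³) + 400/(1625×31×10³) = 1.329×10⁻⁵ mm/N.
Hence P = δ_free / Σ(L/AE) = 2.466/1.329×10⁻⁵ = 185.5 kN (tensile).
σ_{titanium alloy} = P / A = 185500 / 2000 = 92.77 MPa.

σ ≈ 92.8 MPa (tensile)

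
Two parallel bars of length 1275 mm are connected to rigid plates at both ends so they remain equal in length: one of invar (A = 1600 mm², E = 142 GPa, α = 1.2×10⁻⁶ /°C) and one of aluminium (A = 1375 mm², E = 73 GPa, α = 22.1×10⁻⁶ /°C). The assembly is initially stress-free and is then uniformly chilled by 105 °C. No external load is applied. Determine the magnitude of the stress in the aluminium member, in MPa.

Equilibrium of a rigid end plate with no external load gives equal and opposite internal forces ±P in the two members. Since α_{aluminium} > α_{invar}, cooling drives the aluminium into tension and the invar into compression.
Compatibility of the two members (thermal + elastic change equal): (α₁ − α₂)ΔT = P·[1/(A₁E₁) + 1/(A₂E₂)].
|α₁ − α₂|·ΔT = 20.9×10⁻⁶ × 105 = 0.002194.
1/(A₁E₁) + 1/(A₂E₂) = 1/(1600×142×10³) + 1/(1375×73×10³) = 1.436×10⁻⁸ N⁻¹.
P = 0.002194 / 1.436×10⁻⁸ = 152800 N = 152.8 kN.
σ_{aluminium} = P/A₂ = 152800/1375 = 111.1 MPa, tensile.

σ ≈ 111 MPa (tensile)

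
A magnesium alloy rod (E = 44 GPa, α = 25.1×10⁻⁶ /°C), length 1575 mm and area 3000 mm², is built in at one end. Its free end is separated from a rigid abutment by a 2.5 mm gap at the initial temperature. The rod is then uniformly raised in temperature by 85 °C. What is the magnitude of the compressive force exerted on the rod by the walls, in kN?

P ≈ 72.1 kN

If the wall were absent the rod would grow by αΔT L = 25.1×10⁻⁶ × 85 × 1575 = 3.36 mm.
This exceeds the 2.5 mm gap, so the wall pushes back. The portion of expansion that must be recovered elastically is δ_free − gap = 3.36 − 2.5 = 0.8603 mm.
That suppressed elongation corresponds to σ = E·Δ/L = 44×10³ × 0.8603/1575 = 24.03 MPa.
P = σA = 24.03 × 3000 = 72.1 kN.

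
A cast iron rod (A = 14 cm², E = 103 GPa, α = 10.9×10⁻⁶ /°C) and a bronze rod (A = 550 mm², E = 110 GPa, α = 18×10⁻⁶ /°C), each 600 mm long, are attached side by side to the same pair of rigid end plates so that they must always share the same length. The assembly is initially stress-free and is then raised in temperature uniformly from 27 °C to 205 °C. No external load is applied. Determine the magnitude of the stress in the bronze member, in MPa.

Equilibrium of a rigid end plate with no external load gives equal and opposite internal forces ±P in the two members. Since α_{bronze} > α_{cast iron}, heating drives the bronze into compression and the cast iron into tension.
Setting the final lengths equal and cancelling L: (α₁ − α₂)ΔT = P/(A₁E₁) + P/(A₂E₂).
|α₁ − α₂|·ΔT = 7.1×10⁻⁶ × 178 = 0.001264.
1/(A₁E₁) + 1/(A₂E₂) = 1/(1400×103×10³) + 1/(550×110×10³) = 2.346×10⁻⁸ N⁻¹.
So P = 0.001264 / 2.346×10⁻⁸ = 53.86 kN.
σ_{bronze} = P/A₂ = 53860/550 = 97.93 MPa, compressive.

σ ≈ 97.9 MPa (compressive)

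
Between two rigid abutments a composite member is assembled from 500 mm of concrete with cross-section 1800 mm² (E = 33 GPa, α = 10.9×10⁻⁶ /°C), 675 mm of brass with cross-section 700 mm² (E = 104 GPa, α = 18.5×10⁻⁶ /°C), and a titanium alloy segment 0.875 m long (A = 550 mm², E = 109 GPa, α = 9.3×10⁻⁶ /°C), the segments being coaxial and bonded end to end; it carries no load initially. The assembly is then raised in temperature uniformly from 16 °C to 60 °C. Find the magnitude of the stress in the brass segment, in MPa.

Free thermal expansion of the whole bar: Σ αᵢΔT Lᵢ = 10.9×10⁻⁶×44×500 + 18.5×10⁻⁶×44×675 + 9.3×10⁻⁶×44×875 = 1.147 mm.
The rigid supports impose zero overall length change; the single axial force P common to all segments must satisfy P Σ Lᵢ/(AᵢEᵢ) = δ_free.
Σ Lᵢ/(AᵢEᵢ) = 500/(1800×33×10³) + 675/(700×104×10³) + 875/(550×109×10³) = 3.228×10⁻⁵ mm/N.
P = 1.147 / 3.228×10⁻⁵ = 35540 N = 35.54 kN, compressive.
σ_{brass} = P / A = 35540 / 700 = 50.77 MPa.

σ ≈ 50.8 MPa (compressive)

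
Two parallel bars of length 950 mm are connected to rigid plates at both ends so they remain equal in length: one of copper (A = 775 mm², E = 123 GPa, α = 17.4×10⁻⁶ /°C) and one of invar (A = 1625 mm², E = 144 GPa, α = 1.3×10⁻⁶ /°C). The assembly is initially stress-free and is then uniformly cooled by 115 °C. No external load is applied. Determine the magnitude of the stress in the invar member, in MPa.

Both members must finish at the same length. With the larger α, the copper tends to over-contract; the plates restrain it, putting the copper in tension and the invar in compression. With no external load the two internal forces are equal and opposite, magnitude P.
Setting the final lengths equal and cancelling L: (α₁ − α₂)ΔT = P/(A₁E₁) + P/(A₂E₂).
|α₁ − α₂|·ΔT = 16.1×10⁻⁶ × 115 = 0.001851.
1/(A₁E₁) + 1/(A₂E₂) = 1/(775×123×10³) + 1/(1625×144×10³) = 1.476×10⁻⁸ N⁻¹.
So P = 0.001851 / 1.476×10⁻⁸ = 125.4 kN.
σ_{invar} = P/A₂ = 125400/1625 = 77.17 MPa, compressive.

σ ≈ 77.2 MPa (compressive)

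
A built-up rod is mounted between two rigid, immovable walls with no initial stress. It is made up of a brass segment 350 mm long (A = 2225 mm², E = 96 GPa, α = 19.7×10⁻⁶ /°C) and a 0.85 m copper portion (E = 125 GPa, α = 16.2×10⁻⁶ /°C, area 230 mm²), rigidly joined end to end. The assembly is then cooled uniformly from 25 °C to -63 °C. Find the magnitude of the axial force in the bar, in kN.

P ≈ 58.3 kN (tensile)

Free thermal contraction of the whole bar: Σ αᵢΔT Lᵢ = 19.7×10⁻⁶×88×350 + 16.2×10⁻⁶×88×850 = 1.819 mm.
The rigid supports impose zero overall length change; the single axial force P common to all segments must satisfy P Σ Lᵢ/(AᵢEᵢ) = δ_free.
Σ Lᵢ/(AᵢEᵢ) = 350/(2225×96×10³) + 850/(230×125×10³) = 3.12×10⁻⁵ mm/N.
So P = 1.819 / 3.12×10⁻⁵ = 58.28 kN, tensile.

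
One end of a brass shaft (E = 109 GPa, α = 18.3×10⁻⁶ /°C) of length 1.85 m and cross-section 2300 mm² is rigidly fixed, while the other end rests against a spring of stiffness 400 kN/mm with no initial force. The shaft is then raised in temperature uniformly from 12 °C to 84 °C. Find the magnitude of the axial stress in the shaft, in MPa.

σ ≈ 107 MPa (compressive)

The unrestrained thermal change is αΔT L = 18.3×10⁻⁶ × 72 × 1850 = 2.438 mm.
With a force P in the spring, the elastic change of the shaft is PL/(AE) and that of the spring is P/k; compatibility requires their sum to equal δ_free.
So P = δ_free / [L/(AE) + 1/k] = 2.438 / [ 1850/(2300×109×10³) + 1/(400×10³) ].
P = 2.438 / 9.879×10⁻⁶ = 246700 N.
σ = P/A = 246700/2300 = 107.3 MPa.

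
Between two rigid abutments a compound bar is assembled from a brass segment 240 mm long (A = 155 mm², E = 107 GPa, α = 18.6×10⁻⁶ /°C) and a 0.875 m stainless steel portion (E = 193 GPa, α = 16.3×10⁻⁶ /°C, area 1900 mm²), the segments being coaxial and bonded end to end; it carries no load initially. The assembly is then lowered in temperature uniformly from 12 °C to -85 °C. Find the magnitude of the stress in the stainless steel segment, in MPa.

If the supports were absent, the total length change would be Σ αᵢΔT Lᵢ = 18.6×10⁻⁶×97×240 + 16.3×10⁻⁶×97×875 = 1.816 mm.
The rigid supports impose zero overall length change; the single axial force P common to all segments must satisfy P Σ Lᵢ/(AᵢEᵢ) = δ_free.
The series flexibility is Σ Lᵢ/(AᵢEᵢ) = 240/(155×107×10³) + 875/(1900×193×10³) = 1.686×10⁻⁵ mm/N.
Hence P = δ_free / Σ(L/AE) = 1.816/1.686×10⁻⁵ = 107.8 kN (tensile).
σ_{stainless steel} = P / A = 107800 / 1900 = 56.71 MPa.

σ ≈ 56.7 MPa (tensile)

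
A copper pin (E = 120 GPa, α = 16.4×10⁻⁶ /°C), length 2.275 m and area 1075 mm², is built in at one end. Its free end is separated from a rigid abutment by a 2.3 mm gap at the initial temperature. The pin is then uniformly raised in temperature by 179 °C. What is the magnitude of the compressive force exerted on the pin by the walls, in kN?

P ≈ 248 kN

If the wall were absent the pin would grow by αΔT L = 16.4×10⁻⁶ × 179 × 2275 = 6.678 mm.
This exceeds the 2.3 mm gap, so the wall pushes back. The portion of expansion that must be recovered elastically is δ_free − gap = 6.678 − 2.3 = 4.378 mm.
Compatibility: PL/(AE) = 4.378 mm, so σ = P/A = E × (4.378/2275) = 231 MPa.
Force on the wall = σA = 231 × 1075 mm² = 248.3 kN.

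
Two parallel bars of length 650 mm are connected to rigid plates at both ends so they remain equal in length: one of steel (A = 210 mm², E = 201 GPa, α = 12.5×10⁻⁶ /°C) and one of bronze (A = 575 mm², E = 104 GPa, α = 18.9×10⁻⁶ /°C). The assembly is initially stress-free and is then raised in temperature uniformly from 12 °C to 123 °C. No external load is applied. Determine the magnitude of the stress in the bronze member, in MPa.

The bronze has the larger α, so on heating it would change length more than the steel if both were free. The rigid plates force a common final length, so the bronze is put into compression and the steel into tension, with equal and opposite forces P (no external load).
Equating the net (thermal + elastic) strains gives |α₁ − α₂|·ΔT = P·[1/(A₁E₁) + 1/(A₂E₂)].
|α₁ − α₂|·ΔT = 6.4×10⁻⁶ × 111 = 0.0007104.
1/(A₁E₁) + 1/(A₂E₂) = 1/(210×201×10³) + 1/(575×104×10³) = 4.041×10⁻⁸ N⁻¹.
P = 0.0007104 / 4.041×10⁻⁸ = 17580 N = 17.58 kN.
σ_{bronze} = P/A₂ = 17580/575 = 30.57 MPa, compressive.

σ ≈ 30.6 MPa (compressive)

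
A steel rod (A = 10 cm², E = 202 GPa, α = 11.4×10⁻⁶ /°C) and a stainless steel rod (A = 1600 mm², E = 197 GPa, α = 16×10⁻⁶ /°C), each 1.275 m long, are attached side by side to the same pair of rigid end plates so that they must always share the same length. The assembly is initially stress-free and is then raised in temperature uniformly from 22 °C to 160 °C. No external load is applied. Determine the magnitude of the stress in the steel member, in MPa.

The stainless steel has the larger α, so on heating it would change length more than the steel if both were free. The rigid plates force a common final length, so the stainless steel is put into compression and the steel into tension, with equal and opposite forces P (no external load).
Equating the net (thermal + elastic) strains gives |α₁ − α₂|·ΔT = P·[1/(A₁E₁) + 1/(A₂E₂)].
|α₁ − α₂|·ΔT = 4.6×10⁻⁶ × 138 = 0.0006348.
1/(A₁E₁) + 1/(A₂E₂) = 1/(1000×202×10³) + 1/(1600×197×10³) = 8.123×10⁻⁹ N⁻¹.
P = 0.0006348 / 8.123×10⁻⁹ = 78150 N = 78.15 kN.
σ_{steel} = P/A₁ = 78150/1000 = 78.15 MPa, tensile.

σ ≈ 78.1 MPa (tensile)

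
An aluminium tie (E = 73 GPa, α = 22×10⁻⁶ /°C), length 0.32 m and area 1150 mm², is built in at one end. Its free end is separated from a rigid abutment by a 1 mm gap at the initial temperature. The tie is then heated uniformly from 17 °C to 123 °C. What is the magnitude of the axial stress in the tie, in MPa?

Free thermal elongation = αΔT L = 22×10⁻⁶ × 106 × 320 = 0.7462 mm.
This is smaller than the 1 mm clearance, so the tie expands freely without reaching the stop — the stress is zero.

σ ≈ 0 MPa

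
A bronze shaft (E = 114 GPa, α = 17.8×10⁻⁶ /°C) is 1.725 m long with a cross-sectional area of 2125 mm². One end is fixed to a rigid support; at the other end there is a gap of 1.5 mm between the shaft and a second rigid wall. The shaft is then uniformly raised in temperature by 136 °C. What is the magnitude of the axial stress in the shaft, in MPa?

σ ≈ 177 MPa (compressive)

If the wall were absent the shaft would grow by αΔT L = 17.8×10⁻⁶ × 136 × 1725 = 4.176 mm.
This exceeds the 1.5 mm gap, so the wall pushes back. The portion of expansion that must be recovered elastically is δ_free − gap = 4.176 − 1.5 = 2.676 mm.
That suppressed elongation corresponds to σ = E·Δ/L = 114×10³ × 2.676/1725 = 176.8 MPa.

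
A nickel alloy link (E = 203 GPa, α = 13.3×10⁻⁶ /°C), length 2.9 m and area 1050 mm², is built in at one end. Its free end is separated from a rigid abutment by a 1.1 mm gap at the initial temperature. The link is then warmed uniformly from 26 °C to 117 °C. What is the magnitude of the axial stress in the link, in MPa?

σ ≈ 169 MPa (compressive)

Unrestrained expansion: δ_free = αΔT L = 13.3×10⁻⁶ × 91 × 2900 = 3.51 mm.
The gap closes (δ_free > 1.1 mm) and the wall then resists a further 3.51 − 1.1 = 2.41 mm of expansion.
Compatibility: PL/(AE) = 2.41 mm, so σ = P/A = E × (2.41/2900) = 168.7 MPa.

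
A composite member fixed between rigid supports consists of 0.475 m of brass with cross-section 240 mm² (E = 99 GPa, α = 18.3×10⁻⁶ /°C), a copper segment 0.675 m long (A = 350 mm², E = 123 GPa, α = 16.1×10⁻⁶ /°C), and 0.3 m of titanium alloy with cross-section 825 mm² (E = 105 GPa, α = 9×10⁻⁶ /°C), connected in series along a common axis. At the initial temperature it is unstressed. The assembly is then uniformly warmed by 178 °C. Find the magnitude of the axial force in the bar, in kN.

If the supports were absent, the total length change would be Σ αᵢΔT Lᵢ = 18.3×10⁻⁶×178×475 + 16.1×10⁻⁶×178×675 + 9×10⁻⁶×178×300 = 3.962 mm.
Since the ends are fixed, an axial force P builds up, equal in every segment, with P · Σ Lᵢ/(AᵢEᵢ) = δ_free.
The series flexibility is Σ Lᵢ/(AᵢEᵢ) = 475/(240×99×10³) + 675/(350×123×10³) + 300/(825×105×10³) = 3.913×10⁻⁵ mm/N.
P = 3.962 / 3.913×10⁻⁵ = 101200 N = 101.2 kN, compressive.

P ≈ 101 kN (compressive)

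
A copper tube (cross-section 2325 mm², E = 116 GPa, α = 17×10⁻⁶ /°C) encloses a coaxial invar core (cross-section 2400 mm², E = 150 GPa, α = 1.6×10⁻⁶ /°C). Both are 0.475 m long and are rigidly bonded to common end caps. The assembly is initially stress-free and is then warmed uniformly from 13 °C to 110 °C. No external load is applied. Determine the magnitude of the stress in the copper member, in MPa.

σ ≈ 99.1 MPa (compressive)

Equilibrium of a rigid end plate with no external load gives equal and opposite internal forces ±P in the two members. Since α_{copper} > α_{invar}, heating drives the copper into compression and the invar into tension.
Equating the net (thermal + elastic) strains gives |α₁ − α₂|·ΔT = P·[1/(A₁E₁) + 1/(A₂E₂)].
|α₁ − α₂|·ΔT = 15.4×10⁻⁶ × 97 = 0.001494.
1/(A₁E₁) + 1/(A₂E₂) = 1/(2325×116×10³) + 1/(2400×150×10³) = 6.486×10⁻⁹ N⁻¹.
So P = 0.001494 / 6.486×10⁻⁹ = 230.3 kN.
σ_{copper} = P/A₁ = 230300/2325 = 99.06 MPa, compressive.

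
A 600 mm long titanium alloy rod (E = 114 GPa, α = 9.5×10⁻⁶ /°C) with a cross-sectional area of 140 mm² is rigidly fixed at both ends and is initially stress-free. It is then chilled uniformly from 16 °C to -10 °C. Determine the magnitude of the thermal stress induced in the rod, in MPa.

Because both ends are immovable the net strain is zero, and the suppressed thermal strain is αΔT = 9.5×10⁻⁶ × 26 = 247×10⁻⁶.
Hence σ = E·αΔT = 114×10³ × 247×10⁻⁶ = 28.16 MPa, tensile.

σ ≈ 28.2 MPa (tensile)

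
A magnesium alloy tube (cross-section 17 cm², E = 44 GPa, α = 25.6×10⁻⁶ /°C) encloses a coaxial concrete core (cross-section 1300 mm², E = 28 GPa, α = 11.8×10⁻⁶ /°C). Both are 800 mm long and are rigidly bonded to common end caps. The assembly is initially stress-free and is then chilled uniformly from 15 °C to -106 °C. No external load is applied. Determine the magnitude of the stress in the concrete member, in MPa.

Equilibrium of a rigid end plate with no external load gives equal and opposite internal forces ±P in the two members. Since α_{magnesium alloy} > α_{concrete}, cooling drives the magnesium alloy into tension and the concrete into compression.
Compatibility of the two members (thermal + elastic change equal): (α₁ − α₂)ΔT = P·[1/(A₁E₁) + 1/(A₂E₂)].
|α₁ − α₂|·ΔT = 13.8×10⁻⁶ × 121 = 0.00167.
1/(A₁E₁) + 1/(A₂E₂) = 1/(1700×44×10³) + 1/(1300×28×10³) = 4.084×10⁻⁸ N⁻¹.
P = 0.00167 / 4.084×10⁻⁸ = 40880 N = 40.88 kN.
σ_{concrete} = P/A₂ = 40880/1300 = 31.45 MPa, compressive.

σ ≈ 31.4 MPa (compressive)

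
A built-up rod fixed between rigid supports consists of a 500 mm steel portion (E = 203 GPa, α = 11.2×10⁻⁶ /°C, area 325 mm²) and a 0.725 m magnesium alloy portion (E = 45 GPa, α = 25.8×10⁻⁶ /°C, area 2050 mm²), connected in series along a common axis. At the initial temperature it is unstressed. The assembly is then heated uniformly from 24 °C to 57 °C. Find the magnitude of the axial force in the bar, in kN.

P ≈ 52 kN (compressive)

Free thermal expansion of the whole bar: Σ αᵢΔT Lᵢ = 11.2×10⁻⁶×33×500 + 25.8×10⁻⁶×33×725 = 0.8021 mm.
Since the ends are fixed, an axial force P builds up, equal in every segment, with P · Σ Lᵢ/(AᵢEᵢ) = δ_free.
The series flexibility is Σ Lᵢ/(AᵢEᵢ) = 500/(325×203×10³) + 725/(2050×45×10³) = 1.544×10⁻⁵ mm/N.
P = 0.8021 / 1.544×10⁻⁵ = 51950 N = 51.95 kN, compressive.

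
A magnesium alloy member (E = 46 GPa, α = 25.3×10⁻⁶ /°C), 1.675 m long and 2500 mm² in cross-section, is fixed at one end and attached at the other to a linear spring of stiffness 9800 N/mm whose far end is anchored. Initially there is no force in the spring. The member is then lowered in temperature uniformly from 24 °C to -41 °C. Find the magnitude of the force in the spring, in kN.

P ≈ 23.6 kN

If the spring were absent the member would shorten by αΔT L = 25.3×10⁻⁶ × 65 × 1675 = 2.755 mm.
With a force P in the spring, the elastic change of the member is PL/(AE) and that of the spring is P/k; compatibility requires their sum to equal δ_free.
So P = δ_free / [L/(AE) + 1/k] = 2.755 / [ 1675/(2500×46×10³) + 1/(9800) ].
P = 2.755 / 0.0001166 = 23620 N.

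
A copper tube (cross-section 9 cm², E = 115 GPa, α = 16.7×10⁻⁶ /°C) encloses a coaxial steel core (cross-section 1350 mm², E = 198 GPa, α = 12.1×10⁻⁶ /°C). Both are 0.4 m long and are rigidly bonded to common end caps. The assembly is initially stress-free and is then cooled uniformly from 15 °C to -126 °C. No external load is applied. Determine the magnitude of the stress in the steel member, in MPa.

The copper has the larger α, so on cooling it would change length more than the steel if both were free. The rigid plates force a common final length, so the copper is put into tension and the steel into compression, with equal and opposite forces P (no external load).
Setting the final lengths equal and cancelling L: (α₁ − α₂)ΔT = P/(A₁E₁) + P/(A₂E₂).
|α₁ − α₂|·ΔT = 4.6×10⁻⁶ × 141 = 0.0006486.
1/(A₁E₁) + 1/(A₂E₂) = 1/(900×115×10³) + 1/(1350×198×10³) = 1.34×10⁻⁸ N⁻¹.
So P = 0.0006486 / 1.34×10⁻⁸ = 48.39 kN.
σ_{steel} = P/A₂ = 48390/1350 = 35.85 MPa, compressive.

σ ≈ 35.8 MPa (compressive)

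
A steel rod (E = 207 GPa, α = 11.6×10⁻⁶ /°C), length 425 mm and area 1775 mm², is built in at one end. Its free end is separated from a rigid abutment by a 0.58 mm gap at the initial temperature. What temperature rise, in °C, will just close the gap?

ΔT ≈ 118 °C

The gap closes when αΔT L = 0.58 mm, since the rod is still unstressed at that instant.
ΔT = 0.58 / (11.6×10⁻⁶ × 425) = 117.6 °C.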